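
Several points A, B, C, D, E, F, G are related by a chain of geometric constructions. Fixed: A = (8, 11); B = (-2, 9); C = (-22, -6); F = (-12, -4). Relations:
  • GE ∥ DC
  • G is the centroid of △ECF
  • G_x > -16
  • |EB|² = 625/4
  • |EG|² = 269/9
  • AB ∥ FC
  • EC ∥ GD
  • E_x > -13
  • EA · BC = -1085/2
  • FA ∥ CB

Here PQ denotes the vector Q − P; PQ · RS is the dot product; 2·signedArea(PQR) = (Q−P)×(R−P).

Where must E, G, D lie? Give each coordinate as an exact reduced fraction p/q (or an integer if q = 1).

1. E_x = -12  [line 20·x + 15·y + 435/2 = 0 ∩ |EB|² = 625/4]
2. E_y = 3/2  [line 20·x + 15·y + 435/2 = 0 ∩ |EB|² = 625/4]
   → E = (-12, 3/2)
3. G_x = -46/3  [G is the centroid of △ECF]
4. G_y = -17/6  [G is the centroid of △ECF]
   → G = (-46/3, -17/6)
5. D_x = -76/3  [GE ∥ DC ∩ EC ∥ GD]
6. D_y = -31/3  [GE ∥ DC ∩ EC ∥ GD]
   → D = (-76/3, -31/3)

D = (-76/3, -31/3)
E = (-12, 3/2)
G = (-46/3, -17/6)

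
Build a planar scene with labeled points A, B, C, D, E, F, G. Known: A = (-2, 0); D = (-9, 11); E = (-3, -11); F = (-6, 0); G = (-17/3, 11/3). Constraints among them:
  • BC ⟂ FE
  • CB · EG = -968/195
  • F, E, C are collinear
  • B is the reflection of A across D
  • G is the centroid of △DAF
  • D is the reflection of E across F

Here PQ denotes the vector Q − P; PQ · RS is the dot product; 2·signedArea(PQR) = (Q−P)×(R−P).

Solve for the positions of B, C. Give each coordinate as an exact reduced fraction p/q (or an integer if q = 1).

B = (-16, 22)
C = (-798/65, 1496/65)

1. B_x = -16  [B is the reflection of A across D]
2. B_y = 22  [B is the reflection of A across D]
   → B = (-16, 22)
3. C_x = -798/65  [F, E, C are collinear ∩ BC ⟂ FE]
4. C_y = 1496/65  [F, E, C are collinear ∩ BC ⟂ FE]
   → C = (-798/65, 1496/65)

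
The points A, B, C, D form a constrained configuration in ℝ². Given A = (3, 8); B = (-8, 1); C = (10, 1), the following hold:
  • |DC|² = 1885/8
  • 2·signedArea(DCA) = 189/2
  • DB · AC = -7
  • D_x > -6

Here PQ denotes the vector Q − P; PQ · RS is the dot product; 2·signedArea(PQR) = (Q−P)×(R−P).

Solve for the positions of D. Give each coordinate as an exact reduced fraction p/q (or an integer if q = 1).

D = (-21/4, 11/4)

1. D_x = -21/4  [DB · AC = -7 ∩ 2·signedArea(DCA) = 189/2]
2. D_y = 11/4  [DB · AC = -7 ∩ 2·signedArea(DCA) = 189/2]
   → D = (-21/4, 11/4)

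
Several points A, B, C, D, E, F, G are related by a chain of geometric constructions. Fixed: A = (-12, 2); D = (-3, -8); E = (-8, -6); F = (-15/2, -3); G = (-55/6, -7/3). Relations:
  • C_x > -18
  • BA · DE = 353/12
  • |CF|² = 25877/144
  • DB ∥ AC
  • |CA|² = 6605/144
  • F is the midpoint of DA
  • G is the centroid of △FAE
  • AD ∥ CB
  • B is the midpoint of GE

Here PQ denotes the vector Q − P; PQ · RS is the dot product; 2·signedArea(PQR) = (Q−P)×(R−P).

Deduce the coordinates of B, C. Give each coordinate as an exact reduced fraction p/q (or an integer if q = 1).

B = (-103/12, -25/6)
C = (-211/12, 35/6)

1. B_x = -103/12  [B is the midpoint of GE]
2. B_y = -25/6  [B is the midpoint of GE]
   → B = (-103/12, -25/6)
3. C_x = -211/12  [AD ∥ CB ∩ DB ∥ AC]
4. C_y = 35/6  [AD ∥ CB ∩ DB ∥ AC]
   → C = (-211/12, 35/6)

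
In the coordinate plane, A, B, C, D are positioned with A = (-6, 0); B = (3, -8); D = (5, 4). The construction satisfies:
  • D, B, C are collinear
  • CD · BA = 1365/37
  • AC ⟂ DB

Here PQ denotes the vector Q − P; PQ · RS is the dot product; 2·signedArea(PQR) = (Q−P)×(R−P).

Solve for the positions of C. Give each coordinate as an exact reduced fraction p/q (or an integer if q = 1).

C = (150/37, -62/37)

1. C_x = 150/37  [D, B, C are collinear ∩ AC ⟂ DB]
2. C_y = -62/37  [D, B, C are collinear ∩ AC ⟂ DB]
   → C = (150/37, -62/37)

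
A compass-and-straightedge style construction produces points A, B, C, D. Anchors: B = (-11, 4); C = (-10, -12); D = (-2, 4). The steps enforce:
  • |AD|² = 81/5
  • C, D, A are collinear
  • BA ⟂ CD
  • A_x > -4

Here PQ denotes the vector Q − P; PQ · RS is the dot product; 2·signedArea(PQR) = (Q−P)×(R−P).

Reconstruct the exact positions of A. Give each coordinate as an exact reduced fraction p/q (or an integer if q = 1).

1. A_x = -19/5  [C, D, A are collinear ∩ BA ⟂ CD]
2. A_y = 2/5  [C, D, A are collinear ∩ BA ⟂ CD]
   → A = (-19/5, 2/5)

A = (-19/5, 2/5)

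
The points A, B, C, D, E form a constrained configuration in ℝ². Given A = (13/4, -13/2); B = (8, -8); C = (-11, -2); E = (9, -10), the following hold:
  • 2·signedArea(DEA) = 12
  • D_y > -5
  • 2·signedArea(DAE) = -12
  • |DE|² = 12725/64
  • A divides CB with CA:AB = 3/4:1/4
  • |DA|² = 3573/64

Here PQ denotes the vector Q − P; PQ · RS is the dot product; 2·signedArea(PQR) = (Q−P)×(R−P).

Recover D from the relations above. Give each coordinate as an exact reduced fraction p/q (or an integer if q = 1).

1. D_x = -31/8  [line 7/2·x + 23/4·y + 38 = 0 ∩ |DA|² = 3573/64]
2. D_y = -17/4  [line 7/2·x + 23/4·y + 38 = 0 ∩ |DA|² = 3573/64]
   → D = (-31/8, -17/4)

D = (-31/8, -17/4)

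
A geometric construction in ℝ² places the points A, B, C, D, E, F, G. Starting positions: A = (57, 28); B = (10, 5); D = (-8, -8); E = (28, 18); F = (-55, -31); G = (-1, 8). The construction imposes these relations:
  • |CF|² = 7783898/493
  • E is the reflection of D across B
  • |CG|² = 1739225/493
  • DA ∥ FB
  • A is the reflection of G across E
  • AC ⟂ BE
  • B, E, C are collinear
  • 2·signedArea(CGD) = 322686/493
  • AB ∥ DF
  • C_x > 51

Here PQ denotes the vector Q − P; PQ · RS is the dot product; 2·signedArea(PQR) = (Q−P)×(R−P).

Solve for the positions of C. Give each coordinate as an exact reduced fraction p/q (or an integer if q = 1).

C = (25540/493, 17350/493)

1. C_x = 25540/493  [B, E, C are collinear ∩ AC ⟂ BE]
2. C_y = 17350/493  [B, E, C are collinear ∩ AC ⟂ BE]
   → C = (25540/493, 17350/493)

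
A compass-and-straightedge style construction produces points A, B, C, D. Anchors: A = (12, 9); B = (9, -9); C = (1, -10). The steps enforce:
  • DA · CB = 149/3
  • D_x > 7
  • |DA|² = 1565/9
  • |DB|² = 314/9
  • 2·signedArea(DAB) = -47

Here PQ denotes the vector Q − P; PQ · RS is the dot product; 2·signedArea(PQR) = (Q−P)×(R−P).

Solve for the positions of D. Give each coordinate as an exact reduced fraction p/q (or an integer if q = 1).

1. D_x = 22/3  [2·signedArea(DAB) = -47 ∩ DA · CB = 149/3]
2. D_y = -10/3  [2·signedArea(DAB) = -47 ∩ DA · CB = 149/3]
   → D = (22/3, -10/3)

D = (22/3, -10/3)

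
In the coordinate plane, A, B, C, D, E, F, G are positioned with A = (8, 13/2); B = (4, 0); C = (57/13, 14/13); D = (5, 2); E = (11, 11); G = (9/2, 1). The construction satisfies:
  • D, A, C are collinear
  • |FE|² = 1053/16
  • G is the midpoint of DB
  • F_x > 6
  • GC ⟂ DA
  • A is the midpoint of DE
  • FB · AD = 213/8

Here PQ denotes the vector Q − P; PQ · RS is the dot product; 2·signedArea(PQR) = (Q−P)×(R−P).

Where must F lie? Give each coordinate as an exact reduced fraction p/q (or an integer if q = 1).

F = (13/2, 17/4)

1. F_x = 13/2  [line 3·x + 9/2·y + -309/8 = 0 ∩ |FE|² = 1053/16]
2. F_y = 17/4  [line 3·x + 9/2·y + -309/8 = 0 ∩ |FE|² = 1053/16]
   → F = (13/2, 17/4)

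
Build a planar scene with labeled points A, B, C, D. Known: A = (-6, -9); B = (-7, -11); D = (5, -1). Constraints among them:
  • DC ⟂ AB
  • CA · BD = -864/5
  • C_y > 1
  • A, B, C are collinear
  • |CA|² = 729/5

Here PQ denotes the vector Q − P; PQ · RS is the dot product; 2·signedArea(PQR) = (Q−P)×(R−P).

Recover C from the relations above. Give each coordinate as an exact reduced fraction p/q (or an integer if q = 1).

1. C_x = -3/5  [A, B, C are collinear ∩ DC ⟂ AB]
2. C_y = 9/5  [A, B, C are collinear ∩ DC ⟂ AB]
   → C = (-3/5, 9/5)

C = (-3/5, 9/5)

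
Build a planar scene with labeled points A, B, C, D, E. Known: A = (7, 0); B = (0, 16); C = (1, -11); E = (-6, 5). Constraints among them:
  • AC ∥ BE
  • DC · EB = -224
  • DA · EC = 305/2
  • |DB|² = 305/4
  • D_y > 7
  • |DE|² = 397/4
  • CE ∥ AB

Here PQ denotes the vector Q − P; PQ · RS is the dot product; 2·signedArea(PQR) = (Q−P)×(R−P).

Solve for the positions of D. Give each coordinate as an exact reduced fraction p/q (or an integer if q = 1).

D = (7/2, 8)

1. D_x = 7/2  [DC · EB = -224 ∩ DA · EC = 305/2]
2. D_y = 8  [DC · EB = -224 ∩ DA · EC = 305/2]
   → D = (7/2, 8)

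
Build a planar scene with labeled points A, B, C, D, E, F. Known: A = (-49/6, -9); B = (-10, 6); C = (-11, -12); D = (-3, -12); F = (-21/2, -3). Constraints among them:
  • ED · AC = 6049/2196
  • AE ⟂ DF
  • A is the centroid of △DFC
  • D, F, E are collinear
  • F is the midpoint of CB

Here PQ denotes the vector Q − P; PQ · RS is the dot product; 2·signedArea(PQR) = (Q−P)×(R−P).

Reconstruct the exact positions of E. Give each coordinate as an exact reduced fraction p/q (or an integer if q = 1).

E = (-2413/366, -469/61)

1. E_x = -2413/366  [D, F, E are collinear ∩ AE ⟂ DF]
2. E_y = -469/61  [D, F, E are collinear ∩ AE ⟂ DF]
   → E = (-2413/366, -469/61)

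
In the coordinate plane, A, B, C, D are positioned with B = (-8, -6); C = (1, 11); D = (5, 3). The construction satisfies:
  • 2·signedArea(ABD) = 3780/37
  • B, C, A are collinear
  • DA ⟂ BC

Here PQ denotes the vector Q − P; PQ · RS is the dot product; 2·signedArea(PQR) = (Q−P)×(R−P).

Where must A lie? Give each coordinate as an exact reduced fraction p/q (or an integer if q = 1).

1. A_x = -53/37  [B, C, A are collinear ∩ DA ⟂ BC]
2. A_y = 237/37  [B, C, A are collinear ∩ DA ⟂ BC]
   → A = (-53/37, 237/37)

A = (-53/37, 237/37)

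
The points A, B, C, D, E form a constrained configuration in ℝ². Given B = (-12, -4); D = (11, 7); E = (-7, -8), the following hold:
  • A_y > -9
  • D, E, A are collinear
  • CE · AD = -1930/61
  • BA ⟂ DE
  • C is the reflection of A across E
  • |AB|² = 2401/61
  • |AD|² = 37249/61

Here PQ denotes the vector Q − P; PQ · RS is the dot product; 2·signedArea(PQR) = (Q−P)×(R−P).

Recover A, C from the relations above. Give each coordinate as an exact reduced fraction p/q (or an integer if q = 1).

1. A_x = -487/61  [D, E, A are collinear ∩ BA ⟂ DE]
2. A_y = -538/61  [D, E, A are collinear ∩ BA ⟂ DE]
   → A = (-487/61, -538/61)
3. C_x = -367/61  [C is the reflection of A across E]
4. C_y = -438/61  [C is the reflection of A across E]
   → C = (-367/61, -438/61)

A = (-487/61, -538/61)
C = (-367/61, -438/61)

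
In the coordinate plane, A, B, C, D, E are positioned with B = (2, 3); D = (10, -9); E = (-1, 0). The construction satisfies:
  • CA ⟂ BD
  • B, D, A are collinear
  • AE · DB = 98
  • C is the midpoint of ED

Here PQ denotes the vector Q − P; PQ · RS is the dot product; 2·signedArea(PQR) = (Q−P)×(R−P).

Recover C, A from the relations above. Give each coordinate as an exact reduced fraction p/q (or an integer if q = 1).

1. C_x = 9/2  [C is the midpoint of ED]
2. C_y = -9/2  [C is the midpoint of ED]
   → C = (9/2, -9/2)
3. A_x = 81/13  [B, D, A are collinear ∩ CA ⟂ BD]
4. A_y = -87/26  [B, D, A are collinear ∩ CA ⟂ BD]
   → A = (81/13, -87/26)

A = (81/13, -87/26)
C = (9/2, -9/2)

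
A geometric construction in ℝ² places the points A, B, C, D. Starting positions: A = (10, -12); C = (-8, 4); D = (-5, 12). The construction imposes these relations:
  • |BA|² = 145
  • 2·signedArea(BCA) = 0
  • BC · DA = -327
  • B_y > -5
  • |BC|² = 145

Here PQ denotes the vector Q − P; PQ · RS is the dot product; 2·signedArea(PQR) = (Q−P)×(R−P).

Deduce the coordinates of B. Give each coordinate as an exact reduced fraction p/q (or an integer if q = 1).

B = (1, -4)

1. B_x = 1  [2·signedArea(BCA) = 0 ∩ BC · DA = -327]
2. B_y = -4  [2·signedArea(BCA) = 0 ∩ BC · DA = -327]
   → B = (1, -4)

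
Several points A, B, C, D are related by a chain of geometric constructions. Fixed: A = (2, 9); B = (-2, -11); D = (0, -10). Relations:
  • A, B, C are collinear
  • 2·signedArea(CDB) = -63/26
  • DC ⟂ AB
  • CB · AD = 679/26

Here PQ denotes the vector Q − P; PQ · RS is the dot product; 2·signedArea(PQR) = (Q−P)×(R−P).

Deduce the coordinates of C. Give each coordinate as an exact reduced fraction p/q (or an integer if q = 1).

C = (-45/26, -251/26)

1. C_x = -45/26  [A, B, C are collinear ∩ DC ⟂ AB]
2. C_y = -251/26  [A, B, C are collinear ∩ DC ⟂ AB]
   → C = (-45/26, -251/26)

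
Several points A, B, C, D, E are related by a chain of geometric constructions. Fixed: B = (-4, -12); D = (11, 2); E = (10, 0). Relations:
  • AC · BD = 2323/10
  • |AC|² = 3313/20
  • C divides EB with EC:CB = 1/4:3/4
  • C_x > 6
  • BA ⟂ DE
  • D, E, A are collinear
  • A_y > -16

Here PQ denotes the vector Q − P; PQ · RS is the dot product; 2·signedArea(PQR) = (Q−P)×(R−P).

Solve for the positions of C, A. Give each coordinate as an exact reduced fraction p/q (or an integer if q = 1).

1. C_x = 13/2  [C divides EB with EC:CB = 1/4:3/4]
2. C_y = -3  [C divides EB with EC:CB = 1/4:3/4]
   → C = (13/2, -3)
3. A_x = 12/5  [D, E, A are collinear ∩ BA ⟂ DE]
4. A_y = -76/5  [D, E, A are collinear ∩ BA ⟂ DE]
   → A = (12/5, -76/5)

A = (12/5, -76/5)
C = (13/2, -3)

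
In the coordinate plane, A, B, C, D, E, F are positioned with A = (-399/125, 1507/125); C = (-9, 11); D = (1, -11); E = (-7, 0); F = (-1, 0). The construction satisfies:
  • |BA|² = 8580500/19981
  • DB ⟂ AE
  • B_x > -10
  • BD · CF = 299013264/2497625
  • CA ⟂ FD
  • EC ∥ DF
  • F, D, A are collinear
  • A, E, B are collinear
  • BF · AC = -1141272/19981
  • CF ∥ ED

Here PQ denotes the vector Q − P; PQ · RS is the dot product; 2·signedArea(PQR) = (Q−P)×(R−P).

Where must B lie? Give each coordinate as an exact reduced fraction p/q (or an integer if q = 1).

B = (-23561419/2497625, -19242883/2497625)

1. B_x = -23561419/2497625  [A, E, B are collinear ∩ DB ⟂ AE]
2. B_y = -19242883/2497625  [A, E, B are collinear ∩ DB ⟂ AE]
   → B = (-23561419/2497625, -19242883/2497625)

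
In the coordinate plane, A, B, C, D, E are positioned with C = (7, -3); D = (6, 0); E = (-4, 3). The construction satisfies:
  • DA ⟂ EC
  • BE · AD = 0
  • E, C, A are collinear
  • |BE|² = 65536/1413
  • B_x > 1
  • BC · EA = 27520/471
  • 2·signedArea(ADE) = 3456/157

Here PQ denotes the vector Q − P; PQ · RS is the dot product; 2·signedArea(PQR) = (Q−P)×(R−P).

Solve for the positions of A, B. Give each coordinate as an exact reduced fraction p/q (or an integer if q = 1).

1. A_x = 780/157  [E, C, A are collinear ∩ DA ⟂ EC]
2. A_y = -297/157  [E, C, A are collinear ∩ DA ⟂ EC]
   → A = (780/157, -297/157)
3. B_x = 932/471  [BE · AD = 0 ∩ BC · EA = 27520/471]
4. B_y = -41/157  [BE · AD = 0 ∩ BC · EA = 27520/471]
   → B = (932/471, -41/157)

A = (780/157, -297/157)
B = (932/471, -41/157)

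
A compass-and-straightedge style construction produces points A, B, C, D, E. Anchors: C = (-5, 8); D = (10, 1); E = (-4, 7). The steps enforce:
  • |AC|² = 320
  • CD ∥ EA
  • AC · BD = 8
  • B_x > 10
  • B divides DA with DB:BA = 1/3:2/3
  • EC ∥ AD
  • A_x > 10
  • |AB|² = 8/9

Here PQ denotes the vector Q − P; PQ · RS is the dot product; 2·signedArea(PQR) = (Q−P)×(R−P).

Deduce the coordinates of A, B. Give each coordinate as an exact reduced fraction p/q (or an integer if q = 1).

1. A_x = 11  [EC ∥ AD ∩ CD ∥ EA]
2. A_y = 0  [EC ∥ AD ∩ CD ∥ EA]
   → A = (11, 0)
3. B_x = 31/3  [B divides DA with DB:BA = 1/3:2/3]
4. B_y = 2/3  [B divides DA with DB:BA = 1/3:2/3]
   → B = (31/3, 2/3)

A = (11, 0)
B = (31/3, 2/3)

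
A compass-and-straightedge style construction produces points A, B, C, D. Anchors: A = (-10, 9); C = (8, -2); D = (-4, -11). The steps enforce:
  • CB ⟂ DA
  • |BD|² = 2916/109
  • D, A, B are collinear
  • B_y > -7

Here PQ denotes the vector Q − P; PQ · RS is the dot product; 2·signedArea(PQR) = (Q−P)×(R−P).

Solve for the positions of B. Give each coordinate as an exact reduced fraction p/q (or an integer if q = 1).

B = (-598/109, -659/109)

1. B_x = -598/109  [D, A, B are collinear ∩ CB ⟂ DA]
2. B_y = -659/109  [D, A, B are collinear ∩ CB ⟂ DA]
   → B = (-598/109, -659/109)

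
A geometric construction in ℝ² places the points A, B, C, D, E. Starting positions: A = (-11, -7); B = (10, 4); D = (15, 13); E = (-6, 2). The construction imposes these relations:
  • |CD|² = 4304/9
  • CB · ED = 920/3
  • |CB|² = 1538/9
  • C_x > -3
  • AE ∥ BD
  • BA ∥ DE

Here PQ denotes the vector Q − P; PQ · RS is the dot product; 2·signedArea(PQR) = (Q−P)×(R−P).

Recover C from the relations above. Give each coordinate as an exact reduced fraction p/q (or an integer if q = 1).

C = (-7/3, -1/3)

1. C_x = -7/3  [line -21·x + -11·y + -158/3 = 0 ∩ |CD|² = 4304/9]
2. C_y = -1/3  [line -21·x + -11·y + -158/3 = 0 ∩ |CD|² = 4304/9]
   → C = (-7/3, -1/3)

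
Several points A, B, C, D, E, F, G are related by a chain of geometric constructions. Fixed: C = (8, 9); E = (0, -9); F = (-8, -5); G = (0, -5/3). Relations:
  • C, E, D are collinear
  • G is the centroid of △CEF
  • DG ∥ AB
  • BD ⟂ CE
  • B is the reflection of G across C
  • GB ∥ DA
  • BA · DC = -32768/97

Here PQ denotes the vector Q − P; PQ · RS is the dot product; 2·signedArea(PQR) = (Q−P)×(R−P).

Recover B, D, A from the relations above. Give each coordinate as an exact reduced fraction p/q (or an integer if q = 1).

A = (2840/97, 12283/291)
B = (16, 59/3)
D = (1288/97, 2025/97)

1. B_x = 16  [B is the reflection of G across C]
2. B_y = 59/3  [B is the reflection of G across C]
   → B = (16, 59/3)
3. D_x = 1288/97  [C, E, D are collinear ∩ BD ⟂ CE]
4. D_y = 2025/97  [C, E, D are collinear ∩ BD ⟂ CE]
   → D = (1288/97, 2025/97)
5. A_x = 2840/97  [DG ∥ AB ∩ GB ∥ DA]
6. A_y = 12283/291  [DG ∥ AB ∩ GB ∥ DA]
   → A = (2840/97, 12283/291)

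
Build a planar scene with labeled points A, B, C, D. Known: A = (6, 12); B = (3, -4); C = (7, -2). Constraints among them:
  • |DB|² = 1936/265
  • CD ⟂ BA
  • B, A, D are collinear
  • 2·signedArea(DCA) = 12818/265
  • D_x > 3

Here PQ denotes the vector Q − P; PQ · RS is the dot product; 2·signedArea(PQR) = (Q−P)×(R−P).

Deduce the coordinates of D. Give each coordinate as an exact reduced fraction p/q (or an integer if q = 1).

1. D_x = 927/265  [B, A, D are collinear ∩ CD ⟂ BA]
2. D_y = -356/265  [B, A, D are collinear ∩ CD ⟂ BA]
   → D = (927/265, -356/265)

D = (927/265, -356/265)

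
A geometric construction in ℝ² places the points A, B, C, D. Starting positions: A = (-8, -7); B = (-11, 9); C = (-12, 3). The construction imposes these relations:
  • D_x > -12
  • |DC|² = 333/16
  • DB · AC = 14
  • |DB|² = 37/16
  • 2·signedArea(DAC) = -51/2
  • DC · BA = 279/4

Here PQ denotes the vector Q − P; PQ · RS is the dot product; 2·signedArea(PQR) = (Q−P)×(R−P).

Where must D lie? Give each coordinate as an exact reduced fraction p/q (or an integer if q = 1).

1. D_x = -45/4  [DB · AC = 14 ∩ 2·signedArea(DAC) = -51/2]
2. D_y = 15/2  [DB · AC = 14 ∩ 2·signedArea(DAC) = -51/2]
   → D = (-45/4, 15/2)

D = (-45/4, 15/2)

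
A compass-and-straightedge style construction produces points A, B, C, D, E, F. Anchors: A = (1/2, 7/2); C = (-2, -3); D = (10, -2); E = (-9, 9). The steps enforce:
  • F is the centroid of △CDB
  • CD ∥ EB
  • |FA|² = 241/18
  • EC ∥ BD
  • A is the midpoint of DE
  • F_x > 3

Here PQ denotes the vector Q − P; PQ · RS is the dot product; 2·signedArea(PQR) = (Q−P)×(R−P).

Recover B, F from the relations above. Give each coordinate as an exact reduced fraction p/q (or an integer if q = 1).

B = (3, 10)
F = (11/3, 5/3)

1. B_x = 3  [EC ∥ BD ∩ CD ∥ EB]
2. B_y = 10  [EC ∥ BD ∩ CD ∥ EB]
   → B = (3, 10)
3. F_x = 11/3  [F is the centroid of △CDB]
4. F_y = 5/3  [F is the centroid of △CDB]
   → F = (11/3, 5/3)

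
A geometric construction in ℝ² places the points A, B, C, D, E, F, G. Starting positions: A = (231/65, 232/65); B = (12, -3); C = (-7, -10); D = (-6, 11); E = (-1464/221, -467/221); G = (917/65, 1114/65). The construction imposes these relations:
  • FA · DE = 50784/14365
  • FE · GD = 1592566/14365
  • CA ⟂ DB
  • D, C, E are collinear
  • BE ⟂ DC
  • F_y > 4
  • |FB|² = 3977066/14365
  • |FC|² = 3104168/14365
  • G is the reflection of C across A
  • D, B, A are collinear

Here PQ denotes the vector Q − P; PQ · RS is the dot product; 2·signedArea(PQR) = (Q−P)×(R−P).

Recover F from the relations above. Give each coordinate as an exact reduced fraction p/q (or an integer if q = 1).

1. F_x = -257/85  [FE · GD = 1592566/14365 ∩ FA · DE = 50784/14365]
2. F_y = 4588/1105  [FE · GD = 1592566/14365 ∩ FA · DE = 50784/14365]
   → F = (-257/85, 4588/1105)

F = (-257/85, 4588/1105)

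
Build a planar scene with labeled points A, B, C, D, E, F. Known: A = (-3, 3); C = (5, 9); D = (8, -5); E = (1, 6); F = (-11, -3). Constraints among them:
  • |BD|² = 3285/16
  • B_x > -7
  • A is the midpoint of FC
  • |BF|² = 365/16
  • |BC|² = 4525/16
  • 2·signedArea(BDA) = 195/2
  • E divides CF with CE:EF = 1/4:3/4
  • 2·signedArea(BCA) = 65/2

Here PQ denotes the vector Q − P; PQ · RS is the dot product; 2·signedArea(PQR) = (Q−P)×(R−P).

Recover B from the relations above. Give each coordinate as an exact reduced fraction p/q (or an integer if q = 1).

1. B_x = -25/4  [2·signedArea(BDA) = 195/2 ∩ 2·signedArea(BCA) = 65/2]
2. B_y = -7/2  [2·signedArea(BDA) = 195/2 ∩ 2·signedArea(BCA) = 65/2]
   → B = (-25/4, -7/2)

B = (-25/4, -7/2)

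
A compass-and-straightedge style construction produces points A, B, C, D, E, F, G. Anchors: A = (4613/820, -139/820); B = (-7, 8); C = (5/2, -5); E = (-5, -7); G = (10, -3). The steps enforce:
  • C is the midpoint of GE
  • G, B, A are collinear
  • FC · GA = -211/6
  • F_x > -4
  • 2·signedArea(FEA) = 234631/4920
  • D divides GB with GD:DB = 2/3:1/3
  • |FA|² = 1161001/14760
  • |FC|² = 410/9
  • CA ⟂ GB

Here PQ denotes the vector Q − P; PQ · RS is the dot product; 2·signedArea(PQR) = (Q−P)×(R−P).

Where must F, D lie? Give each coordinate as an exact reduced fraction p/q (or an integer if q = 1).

D = (-4/3, 13/3)
F = (-19/6, -4/3)

1. F_x = -19/6  [2·signedArea(FEA) = 234631/4920 ∩ FC · GA = -211/6]
2. F_y = -4/3  [2·signedArea(FEA) = 234631/4920 ∩ FC · GA = -211/6]
   → F = (-19/6, -4/3)
3. D_x = -4/3  [D divides GB with GD:DB = 2/3:1/3]
4. D_y = 13/3  [D divides GB with GD:DB = 2/3:1/3]
   → D = (-4/3, 13/3)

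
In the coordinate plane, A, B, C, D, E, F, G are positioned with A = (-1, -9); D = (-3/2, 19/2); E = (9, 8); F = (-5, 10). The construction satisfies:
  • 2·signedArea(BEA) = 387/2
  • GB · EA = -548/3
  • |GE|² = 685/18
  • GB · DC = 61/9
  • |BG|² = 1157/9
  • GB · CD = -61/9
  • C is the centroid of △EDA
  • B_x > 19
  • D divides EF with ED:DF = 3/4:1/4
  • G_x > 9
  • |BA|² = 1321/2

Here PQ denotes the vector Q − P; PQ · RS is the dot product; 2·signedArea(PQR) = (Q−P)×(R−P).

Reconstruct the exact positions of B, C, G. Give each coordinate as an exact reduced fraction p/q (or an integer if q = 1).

1. B_x = 39/2  [line 17·x + -10·y + -533/2 = 0 ∩ |BA|² = 1321/2]
2. B_y = 13/2  [line 17·x + -10·y + -533/2 = 0 ∩ |BA|² = 1321/2]
   → B = (39/2, 13/2)
3. C_x = 13/6  [C is the centroid of △EDA]
4. C_y = 17/6  [C is the centroid of △EDA]
   → C = (13/6, 17/6)
5. G_x = 55/6  [GB · CD = -61/9 ∩ GB · EA = -548/3]
6. G_y = 11/6  [GB · CD = -61/9 ∩ GB · EA = -548/3]
   → G = (55/6, 11/6)

B = (39/2, 13/2)
C = (13/6, 17/6)
G = (55/6, 11/6)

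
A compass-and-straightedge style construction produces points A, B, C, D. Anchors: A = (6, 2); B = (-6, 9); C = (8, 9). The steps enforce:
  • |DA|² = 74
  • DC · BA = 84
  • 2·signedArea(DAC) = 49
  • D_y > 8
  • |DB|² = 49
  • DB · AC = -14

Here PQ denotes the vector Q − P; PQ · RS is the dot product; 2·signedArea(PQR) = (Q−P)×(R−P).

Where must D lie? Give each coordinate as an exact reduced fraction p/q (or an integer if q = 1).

D = (1, 9)

1. D_x = 1  [2·signedArea(DAC) = 49 ∩ DC · BA = 84]
2. D_y = 9  [2·signedArea(DAC) = 49 ∩ DC · BA = 84]
   → D = (1, 9)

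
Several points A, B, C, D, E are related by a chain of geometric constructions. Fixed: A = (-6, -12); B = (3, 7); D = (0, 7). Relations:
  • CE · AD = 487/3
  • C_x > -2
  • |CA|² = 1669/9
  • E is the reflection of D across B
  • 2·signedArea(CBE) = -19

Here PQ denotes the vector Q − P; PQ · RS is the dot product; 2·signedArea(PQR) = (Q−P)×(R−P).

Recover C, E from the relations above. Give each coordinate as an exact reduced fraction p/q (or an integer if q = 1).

C = (-1, 2/3)
E = (6, 7)

1. E_x = 6  [E is the reflection of D across B]
2. E_y = 7  [E is the reflection of D across B]
   → E = (6, 7)
3. C_x = -1  [CE · AD = 487/3 ∩ 2·signedArea(CBE) = -19]
4. C_y = 2/3  [CE · AD = 487/3 ∩ 2·signedArea(CBE) = -19]
   → C = (-1, 2/3)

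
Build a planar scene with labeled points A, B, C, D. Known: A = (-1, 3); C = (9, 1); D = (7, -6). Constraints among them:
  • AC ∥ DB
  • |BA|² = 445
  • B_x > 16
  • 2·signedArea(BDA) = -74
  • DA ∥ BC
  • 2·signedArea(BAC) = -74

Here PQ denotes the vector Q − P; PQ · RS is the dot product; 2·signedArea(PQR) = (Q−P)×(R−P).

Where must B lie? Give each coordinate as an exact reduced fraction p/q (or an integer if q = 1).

1. B_x = 17  [DA ∥ BC ∩ AC ∥ DB]
2. B_y = -8  [DA ∥ BC ∩ AC ∥ DB]
   → B = (17, -8)

B = (17, -8)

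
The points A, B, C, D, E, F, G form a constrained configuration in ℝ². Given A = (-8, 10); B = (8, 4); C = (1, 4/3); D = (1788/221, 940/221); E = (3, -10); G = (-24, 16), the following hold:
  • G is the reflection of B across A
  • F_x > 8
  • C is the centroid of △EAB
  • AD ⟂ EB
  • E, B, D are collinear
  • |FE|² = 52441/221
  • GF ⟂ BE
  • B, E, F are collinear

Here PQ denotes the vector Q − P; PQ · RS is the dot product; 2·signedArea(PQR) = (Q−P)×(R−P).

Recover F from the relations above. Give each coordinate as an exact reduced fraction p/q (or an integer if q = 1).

1. F_x = 1808/221  [B, E, F are collinear ∩ GF ⟂ BE]
2. F_y = 996/221  [B, E, F are collinear ∩ GF ⟂ BE]
   → F = (1808/221, 996/221)

F = (1808/221, 996/221)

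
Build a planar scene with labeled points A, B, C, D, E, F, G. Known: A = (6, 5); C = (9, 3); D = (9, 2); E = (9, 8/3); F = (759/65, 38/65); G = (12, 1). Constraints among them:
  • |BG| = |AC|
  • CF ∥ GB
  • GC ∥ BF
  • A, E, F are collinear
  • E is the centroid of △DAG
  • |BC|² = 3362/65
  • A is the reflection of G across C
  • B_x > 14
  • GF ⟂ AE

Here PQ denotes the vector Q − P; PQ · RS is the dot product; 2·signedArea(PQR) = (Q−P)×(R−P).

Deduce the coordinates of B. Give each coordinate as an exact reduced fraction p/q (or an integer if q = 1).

B = (954/65, -92/65)

1. B_x = 954/65  [GC ∥ BF ∩ CF ∥ GB]
2. B_y = -92/65  [GC ∥ BF ∩ CF ∥ GB]
   → B = (954/65, -92/65)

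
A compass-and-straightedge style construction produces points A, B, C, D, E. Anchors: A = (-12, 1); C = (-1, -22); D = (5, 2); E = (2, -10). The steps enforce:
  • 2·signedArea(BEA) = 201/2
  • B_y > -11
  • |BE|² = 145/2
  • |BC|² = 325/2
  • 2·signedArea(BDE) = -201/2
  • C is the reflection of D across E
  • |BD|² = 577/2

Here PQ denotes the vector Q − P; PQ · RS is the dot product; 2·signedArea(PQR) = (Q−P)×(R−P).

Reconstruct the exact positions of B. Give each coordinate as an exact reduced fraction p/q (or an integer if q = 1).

B = (-13/2, -21/2)

1. B_x = -13/2  [2·signedArea(BEA) = 201/2 ∩ 2·signedArea(BDE) = -201/2]
2. B_y = -21/2  [2·signedArea(BEA) = 201/2 ∩ 2·signedArea(BDE) = -201/2]
   → B = (-13/2, -21/2)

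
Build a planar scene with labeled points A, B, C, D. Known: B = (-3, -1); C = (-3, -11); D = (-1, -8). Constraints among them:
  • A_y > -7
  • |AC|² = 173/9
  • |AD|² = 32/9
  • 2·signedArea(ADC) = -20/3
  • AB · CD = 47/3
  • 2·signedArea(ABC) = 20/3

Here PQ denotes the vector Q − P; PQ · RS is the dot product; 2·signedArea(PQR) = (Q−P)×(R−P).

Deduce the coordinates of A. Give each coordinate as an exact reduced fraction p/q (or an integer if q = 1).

A = (-7/3, -20/3)

1. A_x = -7/3  [2·signedArea(ADC) = -20/3 ∩ AB · CD = 47/3]
2. A_y = -20/3  [2·signedArea(ADC) = -20/3 ∩ AB · CD = 47/3]
   → A = (-7/3, -20/3)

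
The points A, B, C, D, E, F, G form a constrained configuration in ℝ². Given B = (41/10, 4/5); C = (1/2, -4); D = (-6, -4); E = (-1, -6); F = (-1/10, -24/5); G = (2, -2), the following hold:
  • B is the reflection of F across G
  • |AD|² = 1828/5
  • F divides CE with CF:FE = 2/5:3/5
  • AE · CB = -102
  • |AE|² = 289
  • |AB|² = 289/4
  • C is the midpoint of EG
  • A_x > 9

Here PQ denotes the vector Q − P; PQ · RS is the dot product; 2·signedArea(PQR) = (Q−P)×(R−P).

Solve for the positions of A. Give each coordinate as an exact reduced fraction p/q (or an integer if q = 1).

A = (46/5, 38/5)

1. A_x = 46/5  [line -18/5·x + -24/5·y + 348/5 = 0 ∩ |AD|² = 1828/5]
2. A_y = 38/5  [line -18/5·x + -24/5·y + 348/5 = 0 ∩ |AD|² = 1828/5]
   → A = (46/5, 38/5)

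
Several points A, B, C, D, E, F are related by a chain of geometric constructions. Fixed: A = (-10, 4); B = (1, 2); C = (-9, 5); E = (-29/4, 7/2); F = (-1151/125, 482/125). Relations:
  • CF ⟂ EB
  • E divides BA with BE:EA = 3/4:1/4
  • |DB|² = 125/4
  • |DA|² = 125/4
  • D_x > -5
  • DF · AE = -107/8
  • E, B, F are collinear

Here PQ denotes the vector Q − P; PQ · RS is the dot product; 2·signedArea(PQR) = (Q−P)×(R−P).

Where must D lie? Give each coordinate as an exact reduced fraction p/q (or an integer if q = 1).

D = (-9/2, 3)

1. D_x = -9/2  [line -11/4·x + 1/2·y + -111/8 = 0 ∩ |DB|² = 125/4]
2. D_y = 3  [line -11/4·x + 1/2·y + -111/8 = 0 ∩ |DB|² = 125/4]
   → D = (-9/2, 3)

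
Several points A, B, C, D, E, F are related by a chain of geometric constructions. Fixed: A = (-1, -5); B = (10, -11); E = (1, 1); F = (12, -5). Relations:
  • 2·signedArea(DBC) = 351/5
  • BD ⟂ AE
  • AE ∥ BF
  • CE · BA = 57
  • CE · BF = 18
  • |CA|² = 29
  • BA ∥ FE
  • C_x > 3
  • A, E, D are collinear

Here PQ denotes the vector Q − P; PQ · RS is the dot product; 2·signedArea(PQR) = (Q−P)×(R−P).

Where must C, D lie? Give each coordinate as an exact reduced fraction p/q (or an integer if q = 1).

C = (4, -3)
D = (-17/10, -71/10)

1. C_x = 4  [CE · BF = 18 ∩ CE · BA = 57]
2. C_y = -3  [CE · BF = 18 ∩ CE · BA = 57]
   → C = (4, -3)
3. D_x = -17/10  [A, E, D are collinear ∩ BD ⟂ AE]
4. D_y = -71/10  [A, E, D are collinear ∩ BD ⟂ AE]
   → D = (-17/10, -71/10)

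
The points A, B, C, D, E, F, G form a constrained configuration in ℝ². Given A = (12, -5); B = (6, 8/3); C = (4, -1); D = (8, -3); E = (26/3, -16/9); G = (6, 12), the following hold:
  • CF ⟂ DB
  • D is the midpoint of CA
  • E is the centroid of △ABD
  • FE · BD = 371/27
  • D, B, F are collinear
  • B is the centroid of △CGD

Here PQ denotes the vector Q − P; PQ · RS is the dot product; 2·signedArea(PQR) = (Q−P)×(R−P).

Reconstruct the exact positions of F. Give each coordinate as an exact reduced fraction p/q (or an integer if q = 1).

F = (2252/325, 11/325)

1. F_x = 2252/325  [D, B, F are collinear ∩ CF ⟂ DB]
2. F_y = 11/325  [D, B, F are collinear ∩ CF ⟂ DB]
   → F = (2252/325, 11/325)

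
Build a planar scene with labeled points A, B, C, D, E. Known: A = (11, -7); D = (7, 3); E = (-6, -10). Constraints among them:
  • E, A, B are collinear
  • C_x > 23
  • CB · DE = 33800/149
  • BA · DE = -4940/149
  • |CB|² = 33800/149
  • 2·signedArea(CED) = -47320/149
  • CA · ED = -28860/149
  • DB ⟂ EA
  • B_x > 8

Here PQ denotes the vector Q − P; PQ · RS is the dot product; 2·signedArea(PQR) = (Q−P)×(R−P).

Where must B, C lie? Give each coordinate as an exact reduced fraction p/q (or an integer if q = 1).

B = (1316/149, -1100/149)
C = (3526/149, -710/149)

1. B_x = 1316/149  [E, A, B are collinear ∩ DB ⟂ EA]
2. B_y = -1100/149  [E, A, B are collinear ∩ DB ⟂ EA]
   → B = (1316/149, -1100/149)
3. C_x = 3526/149  [CA · ED = -28860/149 ∩ 2·signedArea(CED) = -47320/149]
4. C_y = -710/149  [CA · ED = -28860/149 ∩ 2·signedArea(CED) = -47320/149]
   → C = (3526/149, -710/149)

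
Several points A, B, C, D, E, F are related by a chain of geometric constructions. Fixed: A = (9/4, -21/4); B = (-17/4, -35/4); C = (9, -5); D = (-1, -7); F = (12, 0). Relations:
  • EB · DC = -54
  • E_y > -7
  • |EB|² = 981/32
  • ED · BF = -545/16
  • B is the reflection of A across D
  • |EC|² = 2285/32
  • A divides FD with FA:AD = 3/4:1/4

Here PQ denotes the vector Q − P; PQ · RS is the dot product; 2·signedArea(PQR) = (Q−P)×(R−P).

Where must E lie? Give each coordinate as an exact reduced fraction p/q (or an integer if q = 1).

1. E_x = 5/8  [ED · BF = -545/16 ∩ EB · DC = -54]
2. E_y = -49/8  [ED · BF = -545/16 ∩ EB · DC = -54]
   → E = (5/8, -49/8)

E = (5/8, -49/8)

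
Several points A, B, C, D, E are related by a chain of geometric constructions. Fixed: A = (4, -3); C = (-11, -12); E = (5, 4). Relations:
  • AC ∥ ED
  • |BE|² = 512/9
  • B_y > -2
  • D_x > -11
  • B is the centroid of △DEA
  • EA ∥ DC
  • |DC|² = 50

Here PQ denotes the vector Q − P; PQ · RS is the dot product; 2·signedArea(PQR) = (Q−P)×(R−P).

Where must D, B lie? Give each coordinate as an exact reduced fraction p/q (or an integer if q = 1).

B = (-1/3, -4/3)
D = (-10, -5)

1. D_x = -10  [EA ∥ DC ∩ AC ∥ ED]
2. D_y = -5  [EA ∥ DC ∩ AC ∥ ED]
   → D = (-10, -5)
3. B_x = -1/3  [B is the centroid of △DEA]
4. B_y = -4/3  [B is the centroid of △DEA]
   → B = (-1/3, -4/3)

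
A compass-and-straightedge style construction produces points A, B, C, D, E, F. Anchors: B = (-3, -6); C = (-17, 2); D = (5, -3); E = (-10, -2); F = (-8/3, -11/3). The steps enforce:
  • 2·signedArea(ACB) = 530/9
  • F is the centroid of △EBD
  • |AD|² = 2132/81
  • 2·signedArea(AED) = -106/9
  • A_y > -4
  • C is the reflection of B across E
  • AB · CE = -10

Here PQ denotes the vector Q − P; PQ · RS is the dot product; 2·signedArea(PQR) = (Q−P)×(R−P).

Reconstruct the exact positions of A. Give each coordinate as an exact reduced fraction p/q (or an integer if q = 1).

1. A_x = -1/9  [2·signedArea(AED) = -106/9 ∩ AB · CE = -10]
2. A_y = -31/9  [2·signedArea(AED) = -106/9 ∩ AB · CE = -10]
   → A = (-1/9, -31/9)

A = (-1/9, -31/9)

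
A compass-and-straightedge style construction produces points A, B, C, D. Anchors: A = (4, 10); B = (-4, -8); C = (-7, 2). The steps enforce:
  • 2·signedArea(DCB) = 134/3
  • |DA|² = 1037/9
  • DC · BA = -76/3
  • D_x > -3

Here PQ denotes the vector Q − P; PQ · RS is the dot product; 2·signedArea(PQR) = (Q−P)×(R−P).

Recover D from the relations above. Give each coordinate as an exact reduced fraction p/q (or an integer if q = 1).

D = (-7/3, 4/3)

1. D_x = -7/3  [DC · BA = -76/3 ∩ 2·signedArea(DCB) = 134/3]
2. D_y = 4/3  [DC · BA = -76/3 ∩ 2·signedArea(DCB) = 134/3]
   → D = (-7/3, 4/3)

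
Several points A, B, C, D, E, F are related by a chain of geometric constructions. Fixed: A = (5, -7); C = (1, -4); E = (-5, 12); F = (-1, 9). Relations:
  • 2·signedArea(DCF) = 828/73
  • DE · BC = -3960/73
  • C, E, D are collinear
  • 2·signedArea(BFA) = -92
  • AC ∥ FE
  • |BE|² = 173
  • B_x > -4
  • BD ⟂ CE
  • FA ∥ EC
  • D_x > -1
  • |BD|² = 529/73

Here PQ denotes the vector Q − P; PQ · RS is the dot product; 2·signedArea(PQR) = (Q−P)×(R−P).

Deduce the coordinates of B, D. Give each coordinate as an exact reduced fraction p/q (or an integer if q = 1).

1. B_x = -3  [line 16·x + 6·y + 54 = 0 ∩ |BE|² = 173]
2. B_y = -1  [line 16·x + 6·y + 54 = 0 ∩ |BE|² = 173]
   → B = (-3, -1)
3. D_x = -35/73  [C, E, D are collinear ∩ BD ⟂ CE]
4. D_y = -4/73  [C, E, D are collinear ∩ BD ⟂ CE]
   → D = (-35/73, -4/73)

B = (-3, -1)
D = (-35/73, -4/73)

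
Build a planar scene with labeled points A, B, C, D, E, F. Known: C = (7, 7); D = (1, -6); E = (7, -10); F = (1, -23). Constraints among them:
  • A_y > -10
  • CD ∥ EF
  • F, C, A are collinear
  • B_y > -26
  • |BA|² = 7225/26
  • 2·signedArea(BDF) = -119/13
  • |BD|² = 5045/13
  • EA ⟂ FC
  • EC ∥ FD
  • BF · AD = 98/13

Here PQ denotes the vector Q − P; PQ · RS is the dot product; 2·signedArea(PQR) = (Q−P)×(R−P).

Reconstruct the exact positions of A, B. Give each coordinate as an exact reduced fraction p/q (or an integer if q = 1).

1. A_x = 97/26  [F, C, A are collinear ∩ EA ⟂ FC]
2. A_y = -243/26  [F, C, A are collinear ∩ EA ⟂ FC]
   → A = (97/26, -243/26)
3. B_x = 6/13  [BF · AD = 98/13 ∩ 2·signedArea(BDF) = -119/13]
4. B_y = -334/13  [BF · AD = 98/13 ∩ 2·signedArea(BDF) = -119/13]
   → B = (6/13, -334/13)

A = (97/26, -243/26)
B = (6/13, -334/13)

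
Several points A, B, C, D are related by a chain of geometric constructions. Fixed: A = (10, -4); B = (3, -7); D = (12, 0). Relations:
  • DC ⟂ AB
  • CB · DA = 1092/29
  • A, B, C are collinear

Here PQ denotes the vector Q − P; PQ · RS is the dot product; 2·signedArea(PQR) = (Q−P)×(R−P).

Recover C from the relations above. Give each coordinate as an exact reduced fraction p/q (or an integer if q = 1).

C = (381/29, -77/29)

1. C_x = 381/29  [A, B, C are collinear ∩ DC ⟂ AB]
2. C_y = -77/29  [A, B, C are collinear ∩ DC ⟂ AB]
   → C = (381/29, -77/29)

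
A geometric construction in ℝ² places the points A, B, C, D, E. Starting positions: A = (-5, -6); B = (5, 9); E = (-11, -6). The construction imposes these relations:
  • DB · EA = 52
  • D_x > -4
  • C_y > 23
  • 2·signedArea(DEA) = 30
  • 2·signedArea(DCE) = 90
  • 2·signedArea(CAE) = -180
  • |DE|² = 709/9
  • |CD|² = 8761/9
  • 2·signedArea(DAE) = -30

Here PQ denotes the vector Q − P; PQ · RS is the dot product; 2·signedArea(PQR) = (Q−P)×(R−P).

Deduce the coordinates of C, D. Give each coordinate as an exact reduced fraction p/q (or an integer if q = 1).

C = (15, 24)
D = (-11/3, -1)

1. C_y = 24  [2·signedArea(CAE) = -180]
2. D_x = -11/3  [2·signedArea(DEA) = 30 ∩ DB · EA = 52]
3. D_y = -1  [2·signedArea(DEA) = 30 ∩ DB · EA = 52]
   → D = (-11/3, -1)
4. C_x = 15  [2·signedArea(CAE) = -180 ∩ 2·signedArea(DCE) = 90]
   → C = (15, 24)
5. C_y = 24  [2·signedArea(CAE) = -180 ∩ 2·signedArea(DCE) = 90]
   → C = (15, 24)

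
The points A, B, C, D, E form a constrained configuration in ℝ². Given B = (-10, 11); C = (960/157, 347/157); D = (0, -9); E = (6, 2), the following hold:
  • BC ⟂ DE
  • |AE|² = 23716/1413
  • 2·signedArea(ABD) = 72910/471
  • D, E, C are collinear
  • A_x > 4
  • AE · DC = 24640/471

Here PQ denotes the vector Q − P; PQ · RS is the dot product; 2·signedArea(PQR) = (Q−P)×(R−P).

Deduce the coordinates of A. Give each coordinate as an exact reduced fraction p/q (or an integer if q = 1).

A = (634/157, -752/471)

1. A_x = 634/157  [2·signedArea(ABD) = 72910/471 ∩ AE · DC = 24640/471]
2. A_y = -752/471  [2·signedArea(ABD) = 72910/471 ∩ AE · DC = 24640/471]
   → A = (634/157, -752/471)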